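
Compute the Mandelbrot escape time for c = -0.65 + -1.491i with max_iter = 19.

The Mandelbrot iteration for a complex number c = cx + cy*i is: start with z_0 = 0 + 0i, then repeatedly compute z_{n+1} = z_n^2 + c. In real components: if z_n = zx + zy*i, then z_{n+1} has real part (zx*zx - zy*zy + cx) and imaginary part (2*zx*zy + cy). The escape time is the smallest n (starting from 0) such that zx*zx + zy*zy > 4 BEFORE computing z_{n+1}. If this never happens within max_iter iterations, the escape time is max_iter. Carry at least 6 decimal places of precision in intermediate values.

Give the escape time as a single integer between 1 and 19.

Answer: 2

Derivation:
z_0 = 0 + 0i, c = -0.6500 + -1.4910i
Iter 1: z = -0.6500 + -1.4910i, |z|^2 = 2.6456
Iter 2: z = -2.4506 + 0.4473i, |z|^2 = 6.2054
Escaped at iteration 2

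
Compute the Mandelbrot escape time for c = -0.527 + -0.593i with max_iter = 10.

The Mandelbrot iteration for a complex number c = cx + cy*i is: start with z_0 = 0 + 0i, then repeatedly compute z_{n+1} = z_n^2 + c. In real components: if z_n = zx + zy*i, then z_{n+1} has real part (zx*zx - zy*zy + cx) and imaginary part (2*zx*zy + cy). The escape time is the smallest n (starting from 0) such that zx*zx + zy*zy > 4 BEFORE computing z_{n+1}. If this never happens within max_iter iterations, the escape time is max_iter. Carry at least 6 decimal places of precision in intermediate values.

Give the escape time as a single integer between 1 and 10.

z_0 = 0 + 0i, c = -0.5270 + -0.5930i
Iter 1: z = -0.5270 + -0.5930i, |z|^2 = 0.6294
Iter 2: z = -0.6009 + 0.0320i, |z|^2 = 0.3621
Iter 3: z = -0.1669 + -0.6315i, |z|^2 = 0.4266
Iter 4: z = -0.8979 + -0.3822i, |z|^2 = 0.9523
Iter 5: z = 0.1332 + 0.0933i, |z|^2 = 0.0264
Iter 6: z = -0.5180 + -0.5681i, |z|^2 = 0.5911
Iter 7: z = -0.5815 + -0.0044i, |z|^2 = 0.3381
Iter 8: z = -0.1889 + -0.5878i, |z|^2 = 0.3812
Iter 9: z = -0.8369 + -0.3709i, |z|^2 = 0.8379

Answer: 10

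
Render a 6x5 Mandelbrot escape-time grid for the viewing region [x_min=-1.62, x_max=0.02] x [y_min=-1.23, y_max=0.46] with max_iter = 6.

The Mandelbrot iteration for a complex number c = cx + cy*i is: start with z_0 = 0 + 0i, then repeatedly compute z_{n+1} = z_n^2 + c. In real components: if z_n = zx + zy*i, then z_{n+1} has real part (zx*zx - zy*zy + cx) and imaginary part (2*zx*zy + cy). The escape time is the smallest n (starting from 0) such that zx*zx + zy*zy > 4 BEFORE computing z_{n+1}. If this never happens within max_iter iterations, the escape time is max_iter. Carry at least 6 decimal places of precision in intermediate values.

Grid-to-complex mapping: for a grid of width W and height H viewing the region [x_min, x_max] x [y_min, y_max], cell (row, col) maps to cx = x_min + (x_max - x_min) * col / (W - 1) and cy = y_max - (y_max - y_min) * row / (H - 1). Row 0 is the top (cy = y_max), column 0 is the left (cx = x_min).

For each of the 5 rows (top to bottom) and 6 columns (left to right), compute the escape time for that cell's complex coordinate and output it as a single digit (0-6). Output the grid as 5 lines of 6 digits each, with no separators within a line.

Answer: 355666
666666
466666
333466
123333

Derivation:
(row=0, col=0): c = -1.6200 + 0.4600i → escape time 3
(row=0, col=1): c = -1.2920 + 0.4600i → escape time 5
(row=0, col=2): c = -0.9640 + 0.4600i → escape time 5
(row=0, col=3): c = -0.6360 + 0.4600i → escape time 6
(row=0, col=4): c = -0.3080 + 0.4600i → escape time 6
(row=0, col=5): c = 0.0200 + 0.4600i → escape time 6
(row=1, col=0): c = -1.6200 + 0.0375i → escape time 6
(row=1, col=1): c = -1.2920 + 0.0375i → escape time 6
(row=1, col=2): c = -0.9640 + 0.0375i → escape time 6
(row=1, col=3): c = -0.6360 + 0.0375i → escape time 6
(row=1, col=4): c = -0.3080 + 0.0375i → escape time 6
(row=1, col=5): c = 0.0200 + 0.0375i → escape time 6
(row=2, col=0): c = -1.6200 + -0.3850i → escape time 4
(row=2, col=1): c = -1.2920 + -0.3850i → escape time 6
(row=2, col=2): c = -0.9640 + -0.3850i → escape time 6
(row=2, col=3): c = -0.6360 + -0.3850i → escape time 6
(row=2, col=4): c = -0.3080 + -0.3850i → escape time 6
(row=2, col=5): c = 0.0200 + -0.3850i → escape time 6
(row=3, col=0): c = -1.6200 + -0.8075i → escape time 3
(row=3, col=1): c = -1.2920 + -0.8075i → escape time 3
(row=3, col=2): c = -0.9640 + -0.8075i → escape time 3
(row=3, col=3): c = -0.6360 + -0.8075i → escape time 4
(row=3, col=4): c = -0.3080 + -0.8075i → escape time 6
(row=3, col=5): c = 0.0200 + -0.8075i → escape time 6
(row=4, col=0): c = -1.6200 + -1.2300i → escape time 1
(row=4, col=1): c = -1.2920 + -1.2300i → escape time 2
(row=4, col=2): c = -0.9640 + -1.2300i → escape time 3
(row=4, col=3): c = -0.6360 + -1.2300i → escape time 3
(row=4, col=4): c = -0.3080 + -1.2300i → escape time 3
(row=4, col=5): c = 0.0200 + -1.2300i → escape time 3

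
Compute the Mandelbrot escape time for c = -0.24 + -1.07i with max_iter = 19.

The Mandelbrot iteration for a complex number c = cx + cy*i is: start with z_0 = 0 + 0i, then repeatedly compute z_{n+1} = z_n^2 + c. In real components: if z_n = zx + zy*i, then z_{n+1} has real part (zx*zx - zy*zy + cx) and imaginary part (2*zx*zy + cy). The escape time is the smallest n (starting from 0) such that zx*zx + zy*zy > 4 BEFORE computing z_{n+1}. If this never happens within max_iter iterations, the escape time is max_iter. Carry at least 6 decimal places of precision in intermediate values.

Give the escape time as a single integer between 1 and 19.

Answer: 6

Derivation:
z_0 = 0 + 0i, c = -0.2400 + -1.0700i
Iter 1: z = -0.2400 + -1.0700i, |z|^2 = 1.2025
Iter 2: z = -1.3273 + -0.5564i, |z|^2 = 2.0713
Iter 3: z = 1.2121 + 0.4070i, |z|^2 = 1.6350
Iter 4: z = 1.0636 + -0.0833i, |z|^2 = 1.1382
Iter 5: z = 0.8844 + -1.2471i, |z|^2 = 2.3375
Iter 6: z = -1.0132 + -3.2759i, |z|^2 = 11.7579
Escaped at iteration 6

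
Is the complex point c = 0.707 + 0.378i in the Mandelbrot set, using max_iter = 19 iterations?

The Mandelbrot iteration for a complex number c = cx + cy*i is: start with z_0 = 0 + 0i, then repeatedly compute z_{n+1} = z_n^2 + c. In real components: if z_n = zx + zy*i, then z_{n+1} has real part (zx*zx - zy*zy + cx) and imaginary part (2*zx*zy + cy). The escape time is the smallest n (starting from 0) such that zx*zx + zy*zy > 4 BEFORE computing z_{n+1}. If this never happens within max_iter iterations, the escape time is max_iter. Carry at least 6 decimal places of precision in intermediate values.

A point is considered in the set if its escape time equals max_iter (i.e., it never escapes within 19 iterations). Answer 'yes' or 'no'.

Answer: no

Derivation:
z_0 = 0 + 0i, c = 0.7070 + 0.3780i
Iter 1: z = 0.7070 + 0.3780i, |z|^2 = 0.6427
Iter 2: z = 1.0640 + 0.9125i, |z|^2 = 1.9647
Iter 3: z = 1.0064 + 2.3197i, |z|^2 = 6.3939
Escaped at iteration 3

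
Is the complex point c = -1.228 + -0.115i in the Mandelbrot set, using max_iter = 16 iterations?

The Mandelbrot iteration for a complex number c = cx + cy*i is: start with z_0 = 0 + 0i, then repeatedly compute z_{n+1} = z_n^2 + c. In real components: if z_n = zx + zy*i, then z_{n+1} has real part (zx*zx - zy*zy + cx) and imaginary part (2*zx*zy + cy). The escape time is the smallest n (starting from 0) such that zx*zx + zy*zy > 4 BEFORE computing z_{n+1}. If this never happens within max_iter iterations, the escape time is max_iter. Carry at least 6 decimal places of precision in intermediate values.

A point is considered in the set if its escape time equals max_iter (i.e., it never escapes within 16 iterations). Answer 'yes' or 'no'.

Answer: yes

Derivation:
z_0 = 0 + 0i, c = -1.2280 + -0.1150i
Iter 1: z = -1.2280 + -0.1150i, |z|^2 = 1.5212
Iter 2: z = 0.2668 + 0.1674i, |z|^2 = 0.0992
Iter 3: z = -1.1849 + -0.0257i, |z|^2 = 1.4046
Iter 4: z = 0.1753 + -0.0542i, |z|^2 = 0.0337
Iter 5: z = -1.2002 + -0.1340i, |z|^2 = 1.4585
Iter 6: z = 0.1946 + 0.2066i, |z|^2 = 0.0806
Iter 7: z = -1.2328 + -0.0346i, |z|^2 = 1.5211
Iter 8: z = 0.2907 + -0.0297i, |z|^2 = 0.0854
Iter 9: z = -1.1444 + -0.1323i, |z|^2 = 1.3271
Iter 10: z = 0.0641 + 0.1877i, |z|^2 = 0.0394
Iter 11: z = -1.2591 + -0.0909i, |z|^2 = 1.5937
Iter 12: z = 0.3492 + 0.1140i, |z|^2 = 0.1349
Iter 13: z = -1.1191 + -0.0354i, |z|^2 = 1.2536
Iter 14: z = 0.0231 + -0.0358i, |z|^2 = 0.0018
Iter 15: z = -1.2287 + -0.1167i, |z|^2 = 1.5234
Did not escape in 16 iterations → in set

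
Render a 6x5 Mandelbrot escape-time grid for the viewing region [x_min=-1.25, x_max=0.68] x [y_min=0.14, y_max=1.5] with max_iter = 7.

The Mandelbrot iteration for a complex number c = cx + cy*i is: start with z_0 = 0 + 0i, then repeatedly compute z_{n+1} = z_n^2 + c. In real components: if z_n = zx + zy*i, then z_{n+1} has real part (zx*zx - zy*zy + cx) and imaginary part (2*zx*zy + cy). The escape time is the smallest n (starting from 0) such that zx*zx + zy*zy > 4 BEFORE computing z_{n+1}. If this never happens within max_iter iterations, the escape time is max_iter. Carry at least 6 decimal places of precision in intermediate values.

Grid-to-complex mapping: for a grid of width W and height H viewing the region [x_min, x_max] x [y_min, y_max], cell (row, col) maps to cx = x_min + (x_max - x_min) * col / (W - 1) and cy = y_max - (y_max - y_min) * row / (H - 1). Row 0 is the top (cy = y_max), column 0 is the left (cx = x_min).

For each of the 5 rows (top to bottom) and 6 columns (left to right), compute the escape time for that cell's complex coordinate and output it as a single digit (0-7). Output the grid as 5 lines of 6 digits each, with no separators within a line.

Answer: 222222
233422
345743
567773
777773

Derivation:
(row=0, col=0): c = -1.2500 + 1.5000i → escape time 2
(row=0, col=1): c = -0.8640 + 1.5000i → escape time 2
(row=0, col=2): c = -0.4780 + 1.5000i → escape time 2
(row=0, col=3): c = -0.0920 + 1.5000i → escape time 2
(row=0, col=4): c = 0.2940 + 1.5000i → escape time 2
(row=0, col=5): c = 0.6800 + 1.5000i → escape time 2
(row=1, col=0): c = -1.2500 + 1.1600i → escape time 2
(row=1, col=1): c = -0.8640 + 1.1600i → escape time 3
(row=1, col=2): c = -0.4780 + 1.1600i → escape time 3
(row=1, col=3): c = -0.0920 + 1.1600i → escape time 4
(row=1, col=4): c = 0.2940 + 1.1600i → escape time 2
(row=1, col=5): c = 0.6800 + 1.1600i → escape time 2
(row=2, col=0): c = -1.2500 + 0.8200i → escape time 3
(row=2, col=1): c = -0.8640 + 0.8200i → escape time 4
(row=2, col=2): c = -0.4780 + 0.8200i → escape time 5
(row=2, col=3): c = -0.0920 + 0.8200i → escape time 7
(row=2, col=4): c = 0.2940 + 0.8200i → escape time 4
(row=2, col=5): c = 0.6800 + 0.8200i → escape time 3
(row=3, col=0): c = -1.2500 + 0.4800i → escape time 5
(row=3, col=1): c = -0.8640 + 0.4800i → escape time 6
(row=3, col=2): c = -0.4780 + 0.4800i → escape time 7
(row=3, col=3): c = -0.0920 + 0.4800i → escape time 7
(row=3, col=4): c = 0.2940 + 0.4800i → escape time 7
(row=3, col=5): c = 0.6800 + 0.4800i → escape time 3
(row=4, col=0): c = -1.2500 + 0.1400i → escape time 7
(row=4, col=1): c = -0.8640 + 0.1400i → escape time 7
(row=4, col=2): c = -0.4780 + 0.1400i → escape time 7
(row=4, col=3): c = -0.0920 + 0.1400i → escape time 7
(row=4, col=4): c = 0.2940 + 0.1400i → escape time 7
(row=4, col=5): c = 0.6800 + 0.1400i → escape time 3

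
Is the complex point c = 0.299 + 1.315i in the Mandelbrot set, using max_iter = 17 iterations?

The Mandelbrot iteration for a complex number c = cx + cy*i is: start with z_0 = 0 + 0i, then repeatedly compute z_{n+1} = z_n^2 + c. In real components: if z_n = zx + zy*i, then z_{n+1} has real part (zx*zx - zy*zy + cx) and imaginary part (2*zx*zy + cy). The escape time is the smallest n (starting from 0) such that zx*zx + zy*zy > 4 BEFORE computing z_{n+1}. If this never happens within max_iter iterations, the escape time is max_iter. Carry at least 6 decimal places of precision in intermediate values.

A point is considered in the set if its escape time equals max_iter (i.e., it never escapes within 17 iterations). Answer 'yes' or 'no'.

Answer: no

Derivation:
z_0 = 0 + 0i, c = 0.2990 + 1.3150i
Iter 1: z = 0.2990 + 1.3150i, |z|^2 = 1.8186
Iter 2: z = -1.3408 + 2.1014i, |z|^2 = 6.2136
Escaped at iteration 2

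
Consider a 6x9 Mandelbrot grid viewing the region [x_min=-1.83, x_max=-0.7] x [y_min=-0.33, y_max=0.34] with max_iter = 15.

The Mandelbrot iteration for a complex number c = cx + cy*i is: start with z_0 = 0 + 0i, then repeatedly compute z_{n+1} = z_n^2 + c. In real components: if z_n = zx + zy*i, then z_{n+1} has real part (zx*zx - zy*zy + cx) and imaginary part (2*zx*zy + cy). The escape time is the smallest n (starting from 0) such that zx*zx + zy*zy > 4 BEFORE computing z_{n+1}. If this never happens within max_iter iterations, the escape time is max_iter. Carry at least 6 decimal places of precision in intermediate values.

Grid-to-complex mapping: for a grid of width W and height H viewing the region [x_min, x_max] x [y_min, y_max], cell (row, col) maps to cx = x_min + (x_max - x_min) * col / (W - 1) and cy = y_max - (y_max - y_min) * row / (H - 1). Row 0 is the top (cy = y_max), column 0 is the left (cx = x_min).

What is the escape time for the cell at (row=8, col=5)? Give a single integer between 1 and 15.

Answer: 15

Derivation:
z_0 = 0 + 0i, c = -0.7000 + -0.3300i
Iter 1: z = -0.7000 + -0.3300i, |z|^2 = 0.5989
Iter 2: z = -0.3189 + 0.1320i, |z|^2 = 0.1191
Iter 3: z = -0.6157 + -0.4142i, |z|^2 = 0.5507
Iter 4: z = -0.4924 + 0.1801i, |z|^2 = 0.2749
Iter 5: z = -0.4899 + -0.5073i, |z|^2 = 0.4974
Iter 6: z = -0.7174 + 0.1671i, |z|^2 = 0.5425
Iter 7: z = -0.2133 + -0.5698i, |z|^2 = 0.3701
Iter 8: z = -0.9791 + -0.0869i, |z|^2 = 0.9662
Iter 9: z = 0.2511 + -0.1598i, |z|^2 = 0.0886
Iter 10: z = -0.6625 + -0.4103i, |z|^2 = 0.6072
Iter 11: z = -0.4294 + 0.2136i, |z|^2 = 0.2300
Iter 12: z = -0.5612 + -0.5134i, |z|^2 = 0.5786
Iter 13: z = -0.6487 + 0.2463i, |z|^2 = 0.4814
Iter 14: z = -0.3399 + -0.6495i, |z|^2 = 0.5374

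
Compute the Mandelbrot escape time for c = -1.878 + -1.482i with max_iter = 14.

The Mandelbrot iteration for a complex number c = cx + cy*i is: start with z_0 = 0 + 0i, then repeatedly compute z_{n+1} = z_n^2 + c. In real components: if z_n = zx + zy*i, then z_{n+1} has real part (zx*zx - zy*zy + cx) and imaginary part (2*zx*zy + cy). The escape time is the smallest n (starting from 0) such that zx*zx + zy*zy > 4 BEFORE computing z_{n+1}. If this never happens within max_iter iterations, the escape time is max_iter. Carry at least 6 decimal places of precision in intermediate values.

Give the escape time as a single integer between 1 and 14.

Answer: 1

Derivation:
z_0 = 0 + 0i, c = -1.8780 + -1.4820i
Iter 1: z = -1.8780 + -1.4820i, |z|^2 = 5.7232
Escaped at iteration 1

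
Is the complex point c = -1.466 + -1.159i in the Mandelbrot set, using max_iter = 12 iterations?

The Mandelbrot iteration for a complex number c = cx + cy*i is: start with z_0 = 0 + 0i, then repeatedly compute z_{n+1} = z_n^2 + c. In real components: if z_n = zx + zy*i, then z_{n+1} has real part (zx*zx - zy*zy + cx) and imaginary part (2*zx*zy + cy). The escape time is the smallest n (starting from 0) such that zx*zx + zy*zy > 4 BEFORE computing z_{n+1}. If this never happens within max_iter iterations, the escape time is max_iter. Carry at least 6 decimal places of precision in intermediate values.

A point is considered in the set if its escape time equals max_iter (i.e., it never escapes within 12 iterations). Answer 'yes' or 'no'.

z_0 = 0 + 0i, c = -1.4660 + -1.1590i
Iter 1: z = -1.4660 + -1.1590i, |z|^2 = 3.4924
Iter 2: z = -0.6601 + 2.2392i, |z|^2 = 5.4497
Escaped at iteration 2

Answer: no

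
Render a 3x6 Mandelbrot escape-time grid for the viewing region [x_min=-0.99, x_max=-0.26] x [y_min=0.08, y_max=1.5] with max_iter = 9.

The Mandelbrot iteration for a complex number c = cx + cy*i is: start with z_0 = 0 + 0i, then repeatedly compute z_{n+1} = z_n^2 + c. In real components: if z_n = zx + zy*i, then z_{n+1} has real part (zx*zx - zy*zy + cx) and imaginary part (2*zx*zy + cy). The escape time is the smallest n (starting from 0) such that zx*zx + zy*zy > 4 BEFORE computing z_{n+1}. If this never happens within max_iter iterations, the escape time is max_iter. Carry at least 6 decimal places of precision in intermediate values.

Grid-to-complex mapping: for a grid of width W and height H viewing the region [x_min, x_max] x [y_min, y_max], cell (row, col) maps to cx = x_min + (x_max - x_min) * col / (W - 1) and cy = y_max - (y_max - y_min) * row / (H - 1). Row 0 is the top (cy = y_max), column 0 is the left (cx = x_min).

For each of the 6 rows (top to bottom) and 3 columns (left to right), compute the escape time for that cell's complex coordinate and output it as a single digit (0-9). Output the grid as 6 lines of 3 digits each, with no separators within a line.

(row=0, col=0): c = -0.9900 + 1.5000i → escape time 2
(row=0, col=1): c = -0.6250 + 1.5000i → escape time 2
(row=0, col=2): c = -0.2600 + 1.5000i → escape time 2
(row=1, col=0): c = -0.9900 + 1.2160i → escape time 3
(row=1, col=1): c = -0.6250 + 1.2160i → escape time 3
(row=1, col=2): c = -0.2600 + 1.2160i → escape time 3
(row=2, col=0): c = -0.9900 + 0.9320i → escape time 3
(row=2, col=1): c = -0.6250 + 0.9320i → escape time 4
(row=2, col=2): c = -0.2600 + 0.9320i → escape time 7
(row=3, col=0): c = -0.9900 + 0.6480i → escape time 4
(row=3, col=1): c = -0.6250 + 0.6480i → escape time 9
(row=3, col=2): c = -0.2600 + 0.6480i → escape time 9
(row=4, col=0): c = -0.9900 + 0.3640i → escape time 9
(row=4, col=1): c = -0.6250 + 0.3640i → escape time 9
(row=4, col=2): c = -0.2600 + 0.3640i → escape time 9
(row=5, col=0): c = -0.9900 + 0.0800i → escape time 9
(row=5, col=1): c = -0.6250 + 0.0800i → escape time 9
(row=5, col=2): c = -0.2600 + 0.0800i → escape time 9

Answer: 222
333
347
499
999
999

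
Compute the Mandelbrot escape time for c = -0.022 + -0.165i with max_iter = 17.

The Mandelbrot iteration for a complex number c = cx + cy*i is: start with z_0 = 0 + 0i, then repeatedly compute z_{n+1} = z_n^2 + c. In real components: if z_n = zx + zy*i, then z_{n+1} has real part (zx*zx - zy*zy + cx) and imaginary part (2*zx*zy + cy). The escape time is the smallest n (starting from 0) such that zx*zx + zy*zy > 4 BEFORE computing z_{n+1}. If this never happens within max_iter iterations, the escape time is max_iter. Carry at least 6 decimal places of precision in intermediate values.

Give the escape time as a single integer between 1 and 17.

z_0 = 0 + 0i, c = -0.0220 + -0.1650i
Iter 1: z = -0.0220 + -0.1650i, |z|^2 = 0.0277
Iter 2: z = -0.0487 + -0.1577i, |z|^2 = 0.0273
Iter 3: z = -0.0445 + -0.1496i, |z|^2 = 0.0244
Iter 4: z = -0.0424 + -0.1517i, |z|^2 = 0.0248
Iter 5: z = -0.0432 + -0.1521i, |z|^2 = 0.0250
Iter 6: z = -0.0433 + -0.1519i, |z|^2 = 0.0249
Iter 7: z = -0.0432 + -0.1519i, |z|^2 = 0.0249
Iter 8: z = -0.0432 + -0.1519i, |z|^2 = 0.0249
Iter 9: z = -0.0432 + -0.1519i, |z|^2 = 0.0249
Iter 10: z = -0.0432 + -0.1519i, |z|^2 = 0.0249
Iter 11: z = -0.0432 + -0.1519i, |z|^2 = 0.0249
Iter 12: z = -0.0432 + -0.1519i, |z|^2 = 0.0249
Iter 13: z = -0.0432 + -0.1519i, |z|^2 = 0.0249
Iter 14: z = -0.0432 + -0.1519i, |z|^2 = 0.0249
Iter 15: z = -0.0432 + -0.1519i, |z|^2 = 0.0249
Iter 16: z = -0.0432 + -0.1519i, |z|^2 = 0.0249

Answer: 17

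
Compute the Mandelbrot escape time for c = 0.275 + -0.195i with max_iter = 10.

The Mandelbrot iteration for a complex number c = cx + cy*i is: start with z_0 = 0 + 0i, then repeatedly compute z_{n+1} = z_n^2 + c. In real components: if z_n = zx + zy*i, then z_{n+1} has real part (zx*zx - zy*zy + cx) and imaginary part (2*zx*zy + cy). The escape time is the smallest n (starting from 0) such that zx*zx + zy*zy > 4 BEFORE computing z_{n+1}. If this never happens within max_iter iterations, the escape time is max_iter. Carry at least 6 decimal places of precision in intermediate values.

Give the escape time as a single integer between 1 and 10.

Answer: 10

Derivation:
z_0 = 0 + 0i, c = 0.2750 + -0.1950i
Iter 1: z = 0.2750 + -0.1950i, |z|^2 = 0.1137
Iter 2: z = 0.3126 + -0.3023i, |z|^2 = 0.1891
Iter 3: z = 0.2814 + -0.3840i, |z|^2 = 0.2266
Iter 4: z = 0.2067 + -0.4111i, |z|^2 = 0.2117
Iter 5: z = 0.1488 + -0.3650i, |z|^2 = 0.1553
Iter 6: z = 0.1639 + -0.3036i, |z|^2 = 0.1190
Iter 7: z = 0.2097 + -0.2945i, |z|^2 = 0.1307
Iter 8: z = 0.2322 + -0.3185i, |z|^2 = 0.1554
Iter 9: z = 0.2275 + -0.3429i, |z|^2 = 0.1694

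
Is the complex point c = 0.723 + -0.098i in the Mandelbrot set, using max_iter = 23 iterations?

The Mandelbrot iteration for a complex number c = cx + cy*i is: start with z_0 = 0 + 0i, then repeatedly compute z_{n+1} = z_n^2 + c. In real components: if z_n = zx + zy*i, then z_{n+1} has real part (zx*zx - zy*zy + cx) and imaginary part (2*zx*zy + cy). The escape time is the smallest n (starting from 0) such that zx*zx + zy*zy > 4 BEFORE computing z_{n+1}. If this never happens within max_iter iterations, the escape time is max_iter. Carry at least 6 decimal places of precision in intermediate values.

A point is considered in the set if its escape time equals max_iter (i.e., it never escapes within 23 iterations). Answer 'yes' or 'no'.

z_0 = 0 + 0i, c = 0.7230 + -0.0980i
Iter 1: z = 0.7230 + -0.0980i, |z|^2 = 0.5323
Iter 2: z = 1.2361 + -0.2397i, |z|^2 = 1.5855
Iter 3: z = 2.1935 + -0.6906i, |z|^2 = 5.2886
Escaped at iteration 3

Answer: no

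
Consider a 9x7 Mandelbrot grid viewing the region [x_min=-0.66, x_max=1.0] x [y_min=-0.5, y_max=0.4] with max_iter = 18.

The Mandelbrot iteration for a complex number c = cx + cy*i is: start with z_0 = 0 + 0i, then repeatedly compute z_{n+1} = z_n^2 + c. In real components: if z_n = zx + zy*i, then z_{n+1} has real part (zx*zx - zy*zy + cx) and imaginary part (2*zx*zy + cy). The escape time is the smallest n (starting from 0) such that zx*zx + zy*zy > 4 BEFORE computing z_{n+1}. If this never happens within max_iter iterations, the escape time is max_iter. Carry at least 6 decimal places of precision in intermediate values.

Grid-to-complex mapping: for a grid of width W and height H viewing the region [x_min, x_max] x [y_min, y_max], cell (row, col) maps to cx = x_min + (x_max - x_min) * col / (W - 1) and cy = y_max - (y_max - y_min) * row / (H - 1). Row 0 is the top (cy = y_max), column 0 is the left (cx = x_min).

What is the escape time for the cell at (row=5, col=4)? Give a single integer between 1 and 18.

Answer: 18

Derivation:
z_0 = 0 + 0i, c = 0.1700 + -0.3500i
Iter 1: z = 0.1700 + -0.3500i, |z|^2 = 0.1514
Iter 2: z = 0.0764 + -0.4690i, |z|^2 = 0.2258
Iter 3: z = -0.0441 + -0.4217i, |z|^2 = 0.1797
Iter 4: z = -0.0059 + -0.3128i, |z|^2 = 0.0979
Iter 5: z = 0.0722 + -0.3463i, |z|^2 = 0.1252
Iter 6: z = 0.0553 + -0.4000i, |z|^2 = 0.1631
Iter 7: z = 0.0130 + -0.3942i, |z|^2 = 0.1556
Iter 8: z = 0.0148 + -0.3603i, |z|^2 = 0.1300
Iter 9: z = 0.0404 + -0.3606i, |z|^2 = 0.1317
Iter 10: z = 0.0416 + -0.3791i, |z|^2 = 0.1455
Iter 11: z = 0.0280 + -0.3815i, |z|^2 = 0.1463
Iter 12: z = 0.0252 + -0.3713i, |z|^2 = 0.1385
Iter 13: z = 0.0327 + -0.3687i, |z|^2 = 0.1370
Iter 14: z = 0.0351 + -0.3741i, |z|^2 = 0.1412
Iter 15: z = 0.0312 + -0.3763i, |z|^2 = 0.1426
Iter 16: z = 0.0294 + -0.3735i, |z|^2 = 0.1404
Iter 17: z = 0.0313 + -0.3720i, |z|^2 = 0.1393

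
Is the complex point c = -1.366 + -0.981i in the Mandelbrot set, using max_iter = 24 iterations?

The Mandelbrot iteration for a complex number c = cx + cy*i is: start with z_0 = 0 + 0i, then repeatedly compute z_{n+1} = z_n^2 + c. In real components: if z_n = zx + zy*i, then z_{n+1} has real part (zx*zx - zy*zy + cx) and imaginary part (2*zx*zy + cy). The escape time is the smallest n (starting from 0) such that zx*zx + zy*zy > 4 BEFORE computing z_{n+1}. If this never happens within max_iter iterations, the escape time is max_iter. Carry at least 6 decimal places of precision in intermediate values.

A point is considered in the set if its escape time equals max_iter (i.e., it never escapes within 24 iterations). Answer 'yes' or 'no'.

Answer: no

Derivation:
z_0 = 0 + 0i, c = -1.3660 + -0.9810i
Iter 1: z = -1.3660 + -0.9810i, |z|^2 = 2.8283
Iter 2: z = -0.4624 + 1.6991i, |z|^2 = 3.1007
Iter 3: z = -4.0391 + -2.5523i, |z|^2 = 22.8287
Escaped at iteration 3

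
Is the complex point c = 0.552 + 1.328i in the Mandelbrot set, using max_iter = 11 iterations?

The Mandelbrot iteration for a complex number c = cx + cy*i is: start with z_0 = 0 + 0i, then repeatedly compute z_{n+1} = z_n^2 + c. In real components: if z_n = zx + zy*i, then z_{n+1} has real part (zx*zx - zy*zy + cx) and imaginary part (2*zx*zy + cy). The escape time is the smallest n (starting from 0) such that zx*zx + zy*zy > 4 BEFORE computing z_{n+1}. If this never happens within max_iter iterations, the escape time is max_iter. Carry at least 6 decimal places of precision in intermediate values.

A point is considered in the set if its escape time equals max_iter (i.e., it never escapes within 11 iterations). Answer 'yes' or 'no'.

z_0 = 0 + 0i, c = 0.5520 + 1.3280i
Iter 1: z = 0.5520 + 1.3280i, |z|^2 = 2.0683
Iter 2: z = -0.9069 + 2.7941i, |z|^2 = 8.6295
Escaped at iteration 2

Answer: no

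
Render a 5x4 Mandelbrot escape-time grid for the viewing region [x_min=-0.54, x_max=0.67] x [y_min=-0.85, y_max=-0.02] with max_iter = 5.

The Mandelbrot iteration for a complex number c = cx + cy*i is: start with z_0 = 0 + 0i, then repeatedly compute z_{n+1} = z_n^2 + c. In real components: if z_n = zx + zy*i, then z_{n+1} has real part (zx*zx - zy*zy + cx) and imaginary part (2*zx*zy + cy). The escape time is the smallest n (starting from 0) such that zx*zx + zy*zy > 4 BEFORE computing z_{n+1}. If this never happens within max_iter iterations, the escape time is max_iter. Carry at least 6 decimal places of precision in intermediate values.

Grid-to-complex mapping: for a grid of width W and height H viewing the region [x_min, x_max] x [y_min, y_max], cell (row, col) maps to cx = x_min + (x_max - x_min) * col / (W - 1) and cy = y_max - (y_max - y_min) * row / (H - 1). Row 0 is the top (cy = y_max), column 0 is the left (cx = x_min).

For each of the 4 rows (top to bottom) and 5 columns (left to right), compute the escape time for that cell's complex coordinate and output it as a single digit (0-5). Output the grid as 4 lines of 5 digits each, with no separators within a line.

(row=0, col=0): c = -0.5400 + -0.0200i → escape time 5
(row=0, col=1): c = -0.2375 + -0.0200i → escape time 5
(row=0, col=2): c = 0.0650 + -0.0200i → escape time 5
(row=0, col=3): c = 0.3675 + -0.0200i → escape time 5
(row=0, col=4): c = 0.6700 + -0.0200i → escape time 4
(row=1, col=0): c = -0.5400 + -0.2967i → escape time 5
(row=1, col=1): c = -0.2375 + -0.2967i → escape time 5
(row=1, col=2): c = 0.0650 + -0.2967i → escape time 5
(row=1, col=3): c = 0.3675 + -0.2967i → escape time 5
(row=1, col=4): c = 0.6700 + -0.2967i → escape time 3
(row=2, col=0): c = -0.5400 + -0.5733i → escape time 5
(row=2, col=1): c = -0.2375 + -0.5733i → escape time 5
(row=2, col=2): c = 0.0650 + -0.5733i → escape time 5
(row=2, col=3): c = 0.3675 + -0.5733i → escape time 5
(row=2, col=4): c = 0.6700 + -0.5733i → escape time 3
(row=3, col=0): c = -0.5400 + -0.8500i → escape time 4
(row=3, col=1): c = -0.2375 + -0.8500i → escape time 5
(row=3, col=2): c = 0.0650 + -0.8500i → escape time 5
(row=3, col=3): c = 0.3675 + -0.8500i → escape time 4
(row=3, col=4): c = 0.6700 + -0.8500i → escape time 2

Answer: 55554
55553
55553
45542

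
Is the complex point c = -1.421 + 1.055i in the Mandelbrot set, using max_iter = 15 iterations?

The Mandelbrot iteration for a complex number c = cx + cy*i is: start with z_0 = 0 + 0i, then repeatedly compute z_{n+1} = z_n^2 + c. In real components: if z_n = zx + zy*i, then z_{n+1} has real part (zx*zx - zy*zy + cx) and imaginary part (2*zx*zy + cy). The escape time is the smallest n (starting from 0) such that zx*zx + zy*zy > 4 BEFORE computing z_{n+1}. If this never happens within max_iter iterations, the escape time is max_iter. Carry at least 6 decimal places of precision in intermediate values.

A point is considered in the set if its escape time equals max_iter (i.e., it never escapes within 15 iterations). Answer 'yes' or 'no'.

z_0 = 0 + 0i, c = -1.4210 + 1.0550i
Iter 1: z = -1.4210 + 1.0550i, |z|^2 = 3.1323
Iter 2: z = -0.5148 + -1.9433i, |z|^2 = 4.0415
Escaped at iteration 2

Answer: no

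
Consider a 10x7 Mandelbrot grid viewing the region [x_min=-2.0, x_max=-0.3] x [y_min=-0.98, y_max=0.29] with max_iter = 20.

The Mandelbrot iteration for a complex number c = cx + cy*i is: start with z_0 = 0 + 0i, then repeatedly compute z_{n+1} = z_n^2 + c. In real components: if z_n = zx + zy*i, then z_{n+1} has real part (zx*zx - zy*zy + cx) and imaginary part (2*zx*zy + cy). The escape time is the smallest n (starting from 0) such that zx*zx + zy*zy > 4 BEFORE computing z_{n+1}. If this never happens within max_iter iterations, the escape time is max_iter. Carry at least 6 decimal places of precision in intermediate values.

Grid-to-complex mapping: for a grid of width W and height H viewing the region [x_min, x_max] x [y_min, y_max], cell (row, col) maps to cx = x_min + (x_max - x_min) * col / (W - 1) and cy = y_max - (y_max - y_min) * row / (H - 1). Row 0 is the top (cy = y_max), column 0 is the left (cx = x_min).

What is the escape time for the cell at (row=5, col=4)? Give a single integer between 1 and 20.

z_0 = 0 + 0i, c = -1.2444 + -0.7683i
Iter 1: z = -1.2444 + -0.7683i, |z|^2 = 2.1390
Iter 2: z = -0.2861 + 1.1440i, |z|^2 = 1.3905
Iter 3: z = -2.4712 + -1.4230i, |z|^2 = 8.1319
Escaped at iteration 3

Answer: 3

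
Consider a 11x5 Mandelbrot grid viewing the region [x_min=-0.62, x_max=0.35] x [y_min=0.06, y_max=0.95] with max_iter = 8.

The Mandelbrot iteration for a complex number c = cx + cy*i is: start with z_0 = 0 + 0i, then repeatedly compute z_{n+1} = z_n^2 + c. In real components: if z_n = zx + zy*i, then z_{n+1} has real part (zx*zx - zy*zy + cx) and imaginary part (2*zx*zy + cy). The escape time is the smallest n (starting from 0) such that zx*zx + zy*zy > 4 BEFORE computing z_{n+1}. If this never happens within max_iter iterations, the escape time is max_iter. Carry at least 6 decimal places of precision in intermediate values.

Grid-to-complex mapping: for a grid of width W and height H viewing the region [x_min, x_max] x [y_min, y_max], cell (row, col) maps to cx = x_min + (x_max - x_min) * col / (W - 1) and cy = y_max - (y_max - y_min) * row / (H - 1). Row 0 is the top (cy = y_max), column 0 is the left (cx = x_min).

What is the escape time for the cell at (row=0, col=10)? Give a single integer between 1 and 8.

z_0 = 0 + 0i, c = 0.3500 + 0.9500i
Iter 1: z = 0.3500 + 0.9500i, |z|^2 = 1.0250
Iter 2: z = -0.4300 + 1.6150i, |z|^2 = 2.7931
Iter 3: z = -2.0733 + -0.4389i, |z|^2 = 4.4913
Escaped at iteration 3

Answer: 3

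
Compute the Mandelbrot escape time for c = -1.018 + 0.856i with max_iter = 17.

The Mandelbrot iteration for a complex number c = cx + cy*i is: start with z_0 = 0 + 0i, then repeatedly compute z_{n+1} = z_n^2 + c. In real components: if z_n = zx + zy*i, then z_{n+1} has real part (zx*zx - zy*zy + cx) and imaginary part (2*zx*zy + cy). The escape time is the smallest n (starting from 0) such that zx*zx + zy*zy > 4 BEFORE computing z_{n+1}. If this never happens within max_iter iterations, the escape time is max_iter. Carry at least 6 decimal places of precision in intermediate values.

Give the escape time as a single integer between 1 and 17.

z_0 = 0 + 0i, c = -1.0180 + 0.8560i
Iter 1: z = -1.0180 + 0.8560i, |z|^2 = 1.7691
Iter 2: z = -0.7144 + -0.8868i, |z|^2 = 1.2968
Iter 3: z = -1.2941 + 2.1231i, |z|^2 = 6.1822
Escaped at iteration 3

Answer: 3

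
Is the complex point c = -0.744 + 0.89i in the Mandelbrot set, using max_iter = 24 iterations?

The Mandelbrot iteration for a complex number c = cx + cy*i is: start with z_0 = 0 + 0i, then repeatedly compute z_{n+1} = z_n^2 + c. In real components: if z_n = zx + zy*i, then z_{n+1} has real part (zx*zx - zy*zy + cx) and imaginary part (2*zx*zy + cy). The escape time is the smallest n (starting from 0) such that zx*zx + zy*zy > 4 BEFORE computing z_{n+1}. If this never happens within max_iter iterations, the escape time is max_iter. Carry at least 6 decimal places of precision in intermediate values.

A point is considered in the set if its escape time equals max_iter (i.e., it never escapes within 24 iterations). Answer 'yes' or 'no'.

Answer: no

Derivation:
z_0 = 0 + 0i, c = -0.7440 + 0.8900i
Iter 1: z = -0.7440 + 0.8900i, |z|^2 = 1.3456
Iter 2: z = -0.9826 + -0.4343i, |z|^2 = 1.1541
Iter 3: z = 0.0328 + 1.7435i, |z|^2 = 3.0408
Iter 4: z = -3.7827 + 1.0044i, |z|^2 = 15.3175
Escaped at iteration 4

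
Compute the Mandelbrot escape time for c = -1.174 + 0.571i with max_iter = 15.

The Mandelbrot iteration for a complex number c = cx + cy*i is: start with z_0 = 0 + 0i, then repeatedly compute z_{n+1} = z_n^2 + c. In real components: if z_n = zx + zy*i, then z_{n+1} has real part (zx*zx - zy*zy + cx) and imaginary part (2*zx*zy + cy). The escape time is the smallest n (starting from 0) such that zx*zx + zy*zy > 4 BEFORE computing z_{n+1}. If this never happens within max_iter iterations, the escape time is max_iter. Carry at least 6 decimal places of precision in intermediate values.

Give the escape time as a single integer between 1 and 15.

z_0 = 0 + 0i, c = -1.1740 + 0.5710i
Iter 1: z = -1.1740 + 0.5710i, |z|^2 = 1.7043
Iter 2: z = -0.1218 + -0.7697i, |z|^2 = 0.6073
Iter 3: z = -1.7516 + 0.7584i, |z|^2 = 3.6434
Iter 4: z = 1.3189 + -2.0860i, |z|^2 = 6.0911
Escaped at iteration 4

Answer: 4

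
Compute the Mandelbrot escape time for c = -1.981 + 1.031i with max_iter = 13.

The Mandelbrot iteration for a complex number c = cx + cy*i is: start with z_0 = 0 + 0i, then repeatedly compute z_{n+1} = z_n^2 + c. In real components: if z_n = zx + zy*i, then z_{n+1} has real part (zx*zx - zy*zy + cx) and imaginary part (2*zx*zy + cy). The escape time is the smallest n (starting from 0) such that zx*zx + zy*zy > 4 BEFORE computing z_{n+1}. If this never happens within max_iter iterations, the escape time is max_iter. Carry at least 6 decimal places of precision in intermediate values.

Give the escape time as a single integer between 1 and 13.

z_0 = 0 + 0i, c = -1.9810 + 1.0310i
Iter 1: z = -1.9810 + 1.0310i, |z|^2 = 4.9873
Escaped at iteration 1

Answer: 1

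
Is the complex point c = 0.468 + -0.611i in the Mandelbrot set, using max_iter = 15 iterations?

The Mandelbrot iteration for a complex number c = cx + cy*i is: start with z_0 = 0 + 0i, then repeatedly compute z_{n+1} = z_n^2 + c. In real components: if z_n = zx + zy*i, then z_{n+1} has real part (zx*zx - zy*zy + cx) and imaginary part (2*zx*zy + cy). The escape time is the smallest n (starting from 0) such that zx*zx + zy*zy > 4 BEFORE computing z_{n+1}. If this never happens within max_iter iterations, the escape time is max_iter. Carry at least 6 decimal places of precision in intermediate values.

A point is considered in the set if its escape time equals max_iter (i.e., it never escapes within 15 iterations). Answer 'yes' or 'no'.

Answer: no

Derivation:
z_0 = 0 + 0i, c = 0.4680 + -0.6110i
Iter 1: z = 0.4680 + -0.6110i, |z|^2 = 0.5923
Iter 2: z = 0.3137 + -1.1829i, |z|^2 = 1.4977
Iter 3: z = -0.8328 + -1.3532i, |z|^2 = 2.5246
Iter 4: z = -0.6694 + 1.6429i, |z|^2 = 3.1473
Iter 5: z = -1.7830 + -2.8106i, |z|^2 = 11.0786
Escaped at iteration 5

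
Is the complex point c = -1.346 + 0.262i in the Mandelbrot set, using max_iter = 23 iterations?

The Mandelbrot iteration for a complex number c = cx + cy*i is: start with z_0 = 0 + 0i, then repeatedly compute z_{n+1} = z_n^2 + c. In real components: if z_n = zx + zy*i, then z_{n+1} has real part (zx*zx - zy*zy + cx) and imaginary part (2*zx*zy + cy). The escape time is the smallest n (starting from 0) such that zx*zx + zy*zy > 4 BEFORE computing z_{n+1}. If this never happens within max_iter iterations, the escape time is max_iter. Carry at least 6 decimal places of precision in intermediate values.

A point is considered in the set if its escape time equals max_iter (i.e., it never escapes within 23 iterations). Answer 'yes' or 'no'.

Answer: no

Derivation:
z_0 = 0 + 0i, c = -1.3460 + 0.2620i
Iter 1: z = -1.3460 + 0.2620i, |z|^2 = 1.8804
Iter 2: z = 0.3971 + -0.4433i, |z|^2 = 0.3542
Iter 3: z = -1.3849 + -0.0900i, |z|^2 = 1.9259
Iter 4: z = 0.5637 + 0.5114i, |z|^2 = 0.5793
Iter 5: z = -1.2898 + 0.8386i, |z|^2 = 2.3667
Iter 6: z = -0.3857 + -1.9011i, |z|^2 = 3.7630
Iter 7: z = -4.8115 + 1.7285i, |z|^2 = 26.1377
Escaped at iteration 7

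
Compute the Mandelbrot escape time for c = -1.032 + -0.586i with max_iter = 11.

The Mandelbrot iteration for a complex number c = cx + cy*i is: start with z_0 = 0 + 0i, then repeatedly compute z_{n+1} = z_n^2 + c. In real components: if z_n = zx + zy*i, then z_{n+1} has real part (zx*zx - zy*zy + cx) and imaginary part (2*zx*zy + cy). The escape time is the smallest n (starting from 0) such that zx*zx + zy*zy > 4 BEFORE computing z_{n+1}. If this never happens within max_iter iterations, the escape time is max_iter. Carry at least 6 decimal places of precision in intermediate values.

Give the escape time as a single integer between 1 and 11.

Answer: 4

Derivation:
z_0 = 0 + 0i, c = -1.0320 + -0.5860i
Iter 1: z = -1.0320 + -0.5860i, |z|^2 = 1.4084
Iter 2: z = -0.3104 + 0.6235i, |z|^2 = 0.4851
Iter 3: z = -1.3244 + -0.9730i, |z|^2 = 2.7009
Iter 4: z = -0.2247 + 1.9914i, |z|^2 = 4.0163
Escaped at iteration 4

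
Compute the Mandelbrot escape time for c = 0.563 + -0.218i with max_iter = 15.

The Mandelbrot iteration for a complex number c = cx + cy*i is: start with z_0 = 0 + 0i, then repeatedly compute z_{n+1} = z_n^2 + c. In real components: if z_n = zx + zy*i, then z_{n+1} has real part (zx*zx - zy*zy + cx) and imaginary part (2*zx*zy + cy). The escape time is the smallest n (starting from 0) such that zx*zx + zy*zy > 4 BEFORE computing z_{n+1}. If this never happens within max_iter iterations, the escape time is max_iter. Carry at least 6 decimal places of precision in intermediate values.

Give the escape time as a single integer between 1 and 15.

z_0 = 0 + 0i, c = 0.5630 + -0.2180i
Iter 1: z = 0.5630 + -0.2180i, |z|^2 = 0.3645
Iter 2: z = 0.8324 + -0.4635i, |z|^2 = 0.9078
Iter 3: z = 1.0412 + -0.9896i, |z|^2 = 2.0634
Iter 4: z = 0.6677 + -2.2787i, |z|^2 = 5.6383
Escaped at iteration 4

Answer: 4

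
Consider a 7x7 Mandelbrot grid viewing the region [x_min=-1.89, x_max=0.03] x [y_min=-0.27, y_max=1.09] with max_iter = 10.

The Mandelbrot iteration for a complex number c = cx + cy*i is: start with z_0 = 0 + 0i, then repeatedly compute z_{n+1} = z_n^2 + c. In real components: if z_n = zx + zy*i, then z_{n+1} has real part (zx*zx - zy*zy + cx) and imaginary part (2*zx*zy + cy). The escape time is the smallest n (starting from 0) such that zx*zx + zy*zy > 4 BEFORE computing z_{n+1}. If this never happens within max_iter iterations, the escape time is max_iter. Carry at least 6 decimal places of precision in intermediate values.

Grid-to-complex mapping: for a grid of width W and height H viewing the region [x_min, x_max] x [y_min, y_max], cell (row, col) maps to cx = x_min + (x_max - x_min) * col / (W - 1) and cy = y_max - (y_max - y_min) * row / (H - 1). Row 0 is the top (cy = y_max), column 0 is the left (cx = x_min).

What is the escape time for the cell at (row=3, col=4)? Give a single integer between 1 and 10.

Answer: 10

Derivation:
z_0 = 0 + 0i, c = -0.6100 + 0.4100i
Iter 1: z = -0.6100 + 0.4100i, |z|^2 = 0.5402
Iter 2: z = -0.4060 + -0.0902i, |z|^2 = 0.1730
Iter 3: z = -0.4533 + 0.4832i, |z|^2 = 0.4390
Iter 4: z = -0.6380 + -0.0281i, |z|^2 = 0.4079
Iter 5: z = -0.2037 + 0.4459i, |z|^2 = 0.2403
Iter 6: z = -0.7673 + 0.2284i, |z|^2 = 0.6409
Iter 7: z = -0.0734 + 0.0596i, |z|^2 = 0.0089
Iter 8: z = -0.6082 + 0.4013i, |z|^2 = 0.5309
Iter 9: z = -0.4011 + -0.0781i, |z|^2 = 0.1670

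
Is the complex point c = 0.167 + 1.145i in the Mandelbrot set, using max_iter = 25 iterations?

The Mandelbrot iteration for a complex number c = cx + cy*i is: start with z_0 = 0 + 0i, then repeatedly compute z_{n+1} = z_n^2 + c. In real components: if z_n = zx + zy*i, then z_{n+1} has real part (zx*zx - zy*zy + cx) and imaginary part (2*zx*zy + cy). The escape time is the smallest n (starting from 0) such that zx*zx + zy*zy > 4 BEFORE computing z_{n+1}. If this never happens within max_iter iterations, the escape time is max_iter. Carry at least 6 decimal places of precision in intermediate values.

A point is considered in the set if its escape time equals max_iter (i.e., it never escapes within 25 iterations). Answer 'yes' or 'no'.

z_0 = 0 + 0i, c = 0.1670 + 1.1450i
Iter 1: z = 0.1670 + 1.1450i, |z|^2 = 1.3389
Iter 2: z = -1.1161 + 1.5274i, |z|^2 = 3.5788
Iter 3: z = -0.9203 + -2.2646i, |z|^2 = 5.9755
Escaped at iteration 3

Answer: no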